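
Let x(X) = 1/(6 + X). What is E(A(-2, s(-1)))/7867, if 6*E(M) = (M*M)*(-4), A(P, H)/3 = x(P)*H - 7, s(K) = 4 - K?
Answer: -1587/62936 ≈ -0.025216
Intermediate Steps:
A(P, H) = -21 + 3*H/(6 + P) (A(P, H) = 3*(H/(6 + P) - 7) = 3*(-7 + H/(6 + P)) = -21 + 3*H/(6 + P))
E(M) = -2*M²/3 (E(M) = ((M*M)*(-4))/6 = (M²*(-4))/6 = (-4*M²)/6 = -2*M²/3)
E(A(-2, s(-1)))/7867 = -2*9*(-42 + (4 - 1*(-1)) - 7*(-2))²/(6 - 2)²/3/7867 = -2*9*(-42 + (4 + 1) + 14)²/16/3*(1/7867) = -2*9*(-42 + 5 + 14)²/16/3*(1/7867) = -2*(3*(¼)*(-23))²/3*(1/7867) = -2*(-69/4)²/3*(1/7867) = -⅔*4761/16*(1/7867) = -1587/8*1/7867 = -1587/62936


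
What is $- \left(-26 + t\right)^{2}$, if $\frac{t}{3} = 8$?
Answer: $-4$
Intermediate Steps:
$t = 24$ ($t = 3 \cdot 8 = 24$)
$- \left(-26 + t\right)^{2} = - \left(-26 + 24\right)^{2} = - \left(-2\right)^{2} = \left(-1\right) 4 = -4$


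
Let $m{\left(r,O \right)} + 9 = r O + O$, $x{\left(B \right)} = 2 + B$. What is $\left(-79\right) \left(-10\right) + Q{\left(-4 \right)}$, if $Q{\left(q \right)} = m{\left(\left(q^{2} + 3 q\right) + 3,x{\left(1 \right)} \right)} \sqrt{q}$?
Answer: $790 + 30 i \approx 790.0 + 30.0 i$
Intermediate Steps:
$m{\left(r,O \right)} = -9 + O + O r$ ($m{\left(r,O \right)} = -9 + \left(r O + O\right) = -9 + \left(O r + O\right) = -9 + \left(O + O r\right) = -9 + O + O r$)
$Q{\left(q \right)} = \sqrt{q} \left(3 + 3 q^{2} + 9 q\right)$ ($Q{\left(q \right)} = \left(-9 + \left(2 + 1\right) + \left(2 + 1\right) \left(\left(q^{2} + 3 q\right) + 3\right)\right) \sqrt{q} = \left(-9 + 3 + 3 \left(3 + q^{2} + 3 q\right)\right) \sqrt{q} = \left(-9 + 3 + \left(9 + 3 q^{2} + 9 q\right)\right) \sqrt{q} = \left(3 + 3 q^{2} + 9 q\right) \sqrt{q} = \sqrt{q} \left(3 + 3 q^{2} + 9 q\right)$)
$\left(-79\right) \left(-10\right) + Q{\left(-4 \right)} = \left(-79\right) \left(-10\right) + 3 \sqrt{-4} \left(1 + \left(-4\right)^{2} + 3 \left(-4\right)\right) = 790 + 3 \cdot 2 i \left(1 + 16 - 12\right) = 790 + 3 \cdot 2 i 5 = 790 + 30 i$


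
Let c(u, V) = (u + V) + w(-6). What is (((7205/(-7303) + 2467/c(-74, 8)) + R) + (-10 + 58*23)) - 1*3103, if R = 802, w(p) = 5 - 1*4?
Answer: -482261841/474695 ≈ -1015.9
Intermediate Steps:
w(p) = 1 (w(p) = 5 - 4 = 1)
c(u, V) = 1 + V + u (c(u, V) = (u + V) + 1 = (V + u) + 1 = 1 + V + u)
(((7205/(-7303) + 2467/c(-74, 8)) + R) + (-10 + 58*23)) - 1*3103 = (((7205/(-7303) + 2467/(1 + 8 - 74)) + 802) + (-10 + 58*23)) - 1*3103 = (((7205*(-1/7303) + 2467/(-65)) + 802) + (-10 + 1334)) - 3103 = (((-7205/7303 + 2467*(-1/65)) + 802) + 1324) - 3103 = (((-7205/7303 - 2467/65) + 802) + 1324) - 3103 = ((-18484826/474695 + 802) + 1324) - 3103 = (362220564/474695 + 1324) - 3103 = 990716744/474695 - 3103 = -482261841/474695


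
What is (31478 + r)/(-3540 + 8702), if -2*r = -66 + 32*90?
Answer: 30071/5162 ≈ 5.8255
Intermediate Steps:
r = -1407 (r = -(-66 + 32*90)/2 = -(-66 + 2880)/2 = -1/2*2814 = -1407)
(31478 + r)/(-3540 + 8702) = (31478 - 1407)/(-3540 + 8702) = 30071/5162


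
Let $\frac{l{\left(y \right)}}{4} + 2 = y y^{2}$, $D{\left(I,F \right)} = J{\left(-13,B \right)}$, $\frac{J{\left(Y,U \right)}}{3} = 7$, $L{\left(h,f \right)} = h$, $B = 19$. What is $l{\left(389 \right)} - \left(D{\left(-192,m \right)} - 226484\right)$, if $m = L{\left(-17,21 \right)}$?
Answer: $235681931$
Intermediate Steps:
$m = -17$
$J{\left(Y,U \right)} = 21$ ($J{\left(Y,U \right)} = 3 \cdot 7 = 21$)
$D{\left(I,F \right)} = 21$
$l{\left(y \right)} = -8 + 4 y^{3}$ ($l{\left(y \right)} = -8 + 4 y y^{2} = -8 + 4 y^{3}$)
$l{\left(389 \right)} - \left(D{\left(-192,m \right)} - 226484\right) = \left(-8 + 4 \cdot 389^{3}\right) - \left(21 - 226484\right) = \left(-8 + 4 \cdot 58863869\right) - \left(21 - 226484\right) = \left(-8 + 235455476\right) - -226463 = 235455468 + 226463 = 235681931$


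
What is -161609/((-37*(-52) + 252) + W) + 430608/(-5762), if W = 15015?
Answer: -4166886593/49527271 ≈ -84.133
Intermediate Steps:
-161609/((-37*(-52) + 252) + W) + 430608/(-5762) = -161609/((-37*(-52) + 252) + 15015) + 430608/(-5762) = -161609/((1924 + 252) + 15015) + 430608*(-1/5762) = -161609/(2176 + 15015) - 215304/2881 = -161609/17191 - 215304/2881 = -4166886593/49527271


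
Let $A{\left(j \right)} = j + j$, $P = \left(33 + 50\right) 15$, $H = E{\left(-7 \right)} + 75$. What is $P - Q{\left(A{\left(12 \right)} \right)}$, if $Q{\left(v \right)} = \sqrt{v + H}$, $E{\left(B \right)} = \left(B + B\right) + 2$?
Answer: $1245 - \sqrt{87} \approx 1235.7$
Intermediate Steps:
$E{\left(B \right)} = 2 + 2 B$ ($E{\left(B \right)} = 2 B + 2 = 2 + 2 B$)
$H = 63$ ($H = \left(2 + 2 \left(-7\right)\right) + 75 = \left(2 - 14\right) + 75 = -12 + 75 = 63$)
$P = 1245$ ($P = 83 \cdot 15 = 1245$)
$A{\left(j \right)} = 2 j$
$Q{\left(v \right)} = \sqrt{63 + v}$ ($Q{\left(v \right)} = \sqrt{v + 63} = \sqrt{63 + v}$)
$P - Q{\left(A{\left(12 \right)} \right)} = 1245 - \sqrt{63 + 2 \cdot 12} = 1245 - \sqrt{63 + 24} = 1245 - \sqrt{87}$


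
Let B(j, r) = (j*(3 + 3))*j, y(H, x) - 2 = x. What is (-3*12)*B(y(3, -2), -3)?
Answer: 0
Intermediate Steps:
y(H, x) = 2 + x
B(j, r) = 6*j² (B(j, r) = (j*6)*j = (6*j)*j = 6*j²)
(-3*12)*B(y(3, -2), -3) = (-3*12)*(6*(2 - 2)²) = -216*0² = -216*0 = -36*0 = 0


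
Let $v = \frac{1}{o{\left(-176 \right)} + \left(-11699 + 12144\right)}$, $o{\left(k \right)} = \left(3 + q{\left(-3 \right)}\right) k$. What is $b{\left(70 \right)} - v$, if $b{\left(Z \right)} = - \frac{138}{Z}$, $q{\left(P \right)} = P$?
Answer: $- \frac{6148}{3115} \approx -1.9737$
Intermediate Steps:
$o{\left(k \right)} = 0$ ($o{\left(k \right)} = \left(3 - 3\right) k = 0 k = 0$)
$v = \frac{1}{445}$ ($v = \frac{1}{0 + \left(-11699 + 12144\right)} = \frac{1}{0 + 445} = \frac{1}{445} \approx 0.0022472$)
$b{\left(70 \right)} - v = - \frac{138}{70} - \frac{1}{445} = \left(-138\right) \frac{1}{70} - \frac{1}{445} = - \frac{69}{35} - \frac{1}{445} = - \frac{6148}{3115}$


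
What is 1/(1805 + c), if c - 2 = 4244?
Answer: 1/6051 ≈ 0.00016526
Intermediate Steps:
c = 4246 (c = 2 + 4244 = 4246)
1/(1805 + c) = 1/(1805 + 4246) = 1/6051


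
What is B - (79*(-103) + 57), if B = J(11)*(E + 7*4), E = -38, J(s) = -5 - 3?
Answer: 8160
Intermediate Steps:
J(s) = -8
B = 80 (B = -8*(-38 + 7*4) = -8*(-38 + 28) = -8*(-10) = 80)
B - (79*(-103) + 57) = 80 - (79*(-103) + 57) = 80 - (-8137 + 57) = 80 - 1*(-8080) = 80 + 8080 = 8160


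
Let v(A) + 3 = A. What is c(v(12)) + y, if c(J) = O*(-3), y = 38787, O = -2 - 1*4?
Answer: 38805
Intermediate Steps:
O = -6 (O = -2 - 4 = -6)
v(A) = -3 + A
c(J) = 18 (c(J) = -6*(-3) = 18)
c(v(12)) + y = 18 + 38787 = 38805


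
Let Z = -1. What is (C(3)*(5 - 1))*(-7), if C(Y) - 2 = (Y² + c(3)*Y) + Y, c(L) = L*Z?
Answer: -140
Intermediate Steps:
c(L) = -L (c(L) = L*(-1) = -L)
C(Y) = 2 + Y² - 2*Y (C(Y) = 2 + ((Y² + (-1*3)*Y) + Y) = 2 + ((Y² - 3*Y) + Y) = 2 + (Y² - 2*Y) = 2 + Y² - 2*Y)
(C(3)*(5 - 1))*(-7) = ((2 + 3² - 2*3)*(5 - 1))*(-7) = ((2 + 9 - 6)*4)*(-7) = (5*4)*(-7) = 20*(-7) = -140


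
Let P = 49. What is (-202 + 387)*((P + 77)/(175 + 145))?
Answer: 2331/32 ≈ 72.844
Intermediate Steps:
(-202 + 387)*((P + 77)/(175 + 145)) = (-202 + 387)*((49 + 77)/(175 + 145)) = 185*(126/320) = 185*(126*(1/320)) = 185*(63/160) = 2331/32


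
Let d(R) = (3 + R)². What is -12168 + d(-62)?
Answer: -8687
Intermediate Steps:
-12168 + d(-62) = -12168 + (3 - 62)² = -12168 + (-59)² = -12168 + 3481 = -8687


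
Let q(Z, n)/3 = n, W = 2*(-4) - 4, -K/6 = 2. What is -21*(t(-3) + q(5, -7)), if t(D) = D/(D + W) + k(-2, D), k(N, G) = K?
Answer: 3444/5 ≈ 688.80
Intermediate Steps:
K = -12 (K = -6*2 = -12)
W = -12 (W = -8 - 4 = -12)
k(N, G) = -12
q(Z, n) = 3*n
t(D) = -12 + D/(-12 + D) (t(D) = D/(D - 12) - 12 = D/(-12 + D) - 12 = -12 + D/(-12 + D))
-21*(t(-3) + q(5, -7)) = -21*((144 - 11*(-3))/(-12 - 3) + 3*(-7)) = -21*((144 + 33)/(-15) - 21) = -21*(-1/15*177 - 21) = -21*(-59/5 - 21) = -21*(-164/5) = 3444/5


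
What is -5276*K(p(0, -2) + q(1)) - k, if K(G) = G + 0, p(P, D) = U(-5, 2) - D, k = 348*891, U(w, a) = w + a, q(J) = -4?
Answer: -283688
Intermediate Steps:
U(w, a) = a + w
k = 310068
p(P, D) = -3 - D (p(P, D) = (2 - 5) - D = -3 - D)
K(G) = G
-5276*K(p(0, -2) + q(1)) - k = -5276*((-3 - 1*(-2)) - 4) - 1*310068 = -5276*((-3 + 2) - 4) - 310068 = -5276*(-1 - 4) - 310068 = -5276*(-5) - 310068 = 26380 - 310068 = -283688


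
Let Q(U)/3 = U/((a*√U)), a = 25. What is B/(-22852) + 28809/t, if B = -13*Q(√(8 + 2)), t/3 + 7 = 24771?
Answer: 9603/24764 + 39*10^(¼)/571300 ≈ 0.38790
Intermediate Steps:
t = 74292 (t = -21 + 3*24771 = -21 + 74313 = 74292)
Q(U) = 3*√U/25 (Q(U) = 3*(U/((25*√U))) = 3*(U*(1/(25*√U))) = 3*(√U/25) = 3*√U/25)
B = -39*10^(¼)/25 (B = -39*√(√(8 + 2))/25 = -39*√(√10)/25 = -39*10^(¼)/25 ≈ -2.7741)
B/(-22852) + 28809/t = -39*10^(¼)/25/(-22852) + 28809/74292 = -39*10^(¼)/25*(-1/22852) + 28809*(1/74292) = 39*10^(¼)/571300 + 9603/24764 = 9603/24764 + 39*10^(¼)/571300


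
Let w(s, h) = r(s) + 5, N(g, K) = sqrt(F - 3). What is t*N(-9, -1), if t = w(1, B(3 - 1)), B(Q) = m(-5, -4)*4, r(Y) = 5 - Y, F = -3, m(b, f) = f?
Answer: 9*I*sqrt(6) ≈ 22.045*I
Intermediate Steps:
N(g, K) = I*sqrt(6) (N(g, K) = sqrt(-3 - 3) = sqrt(-6) = I*sqrt(6))
B(Q) = -16 (B(Q) = -4*4 = -16)
w(s, h) = 10 - s (w(s, h) = (5 - s) + 5 = 10 - s)
t = 9 (t = 10 - 1*1 = 10 - 1 = 9)
t*N(-9, -1) = 9*(I*sqrt(6)) = 9*I*sqrt(6)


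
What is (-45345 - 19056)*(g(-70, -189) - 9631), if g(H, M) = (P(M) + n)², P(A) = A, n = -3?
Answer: -1753832433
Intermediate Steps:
g(H, M) = (-3 + M)² (g(H, M) = (M - 3)² = (-3 + M)²)
(-45345 - 19056)*(g(-70, -189) - 9631) = (-45345 - 19056)*((-3 - 189)² - 9631) = -64401*((-192)² - 9631) = -64401*(36864 - 9631) = -64401*27233 = -1753832433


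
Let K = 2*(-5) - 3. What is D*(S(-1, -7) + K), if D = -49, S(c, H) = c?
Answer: 686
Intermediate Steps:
K = -13 (K = -10 - 3 = -13)
D*(S(-1, -7) + K) = -49*(-1 - 13) = -49*(-14) = 686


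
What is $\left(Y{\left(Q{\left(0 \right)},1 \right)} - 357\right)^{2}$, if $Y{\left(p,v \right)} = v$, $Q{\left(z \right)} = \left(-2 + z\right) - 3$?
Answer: $126736$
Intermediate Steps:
$Q{\left(z \right)} = -5 + z$
$\left(Y{\left(Q{\left(0 \right)},1 \right)} - 357\right)^{2} = \left(1 - 357\right)^{2} = \left(-356\right)^{2} = 126736$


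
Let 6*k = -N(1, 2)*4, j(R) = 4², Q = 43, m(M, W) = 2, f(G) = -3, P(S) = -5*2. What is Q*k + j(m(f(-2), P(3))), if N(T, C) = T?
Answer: -38/3 ≈ -12.667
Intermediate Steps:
P(S) = -10
j(R) = 16
k = -⅔ (k = (-1*1*4)/6 = (-1*4)/6 = (⅙)*(-4) = -⅔ ≈ -0.66667)
Q*k + j(m(f(-2), P(3))) = 43*(-⅔) + 16 = -86/3 + 16 = -38/3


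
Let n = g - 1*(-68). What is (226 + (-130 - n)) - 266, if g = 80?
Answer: -318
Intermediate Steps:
n = 148 (n = 80 - 1*(-68) = 80 + 68 = 148)
(226 + (-130 - n)) - 266 = (226 + (-130 - 1*148)) - 266 = (226 + (-130 - 148)) - 266 = (226 - 278) - 266 = -52 - 266 = -318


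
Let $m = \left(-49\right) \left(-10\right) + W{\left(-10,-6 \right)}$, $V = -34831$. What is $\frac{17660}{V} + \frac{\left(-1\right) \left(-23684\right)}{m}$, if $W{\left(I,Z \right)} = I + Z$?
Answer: $\frac{408283282}{8254947} \approx 49.459$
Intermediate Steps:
$m = 474$ ($m = \left(-49\right) \left(-10\right) - 16 = 490 - 16 = 474$)
$\frac{17660}{V} + \frac{\left(-1\right) \left(-23684\right)}{m} = \frac{17660}{-34831} + \frac{\left(-1\right) \left(-23684\right)}{474} = 17660 \left(- \frac{1}{34831}\right) + 23684 \cdot \frac{1}{474} = - \frac{17660}{34831} + \frac{11842}{237} = \frac{408283282}{8254947}$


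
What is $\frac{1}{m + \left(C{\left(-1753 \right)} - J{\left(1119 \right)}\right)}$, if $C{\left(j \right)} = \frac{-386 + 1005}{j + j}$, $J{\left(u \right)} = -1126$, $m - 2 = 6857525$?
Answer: $\frac{3506}{24046436799} \approx 1.458 \cdot 10^{-7}$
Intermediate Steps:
$m = 6857527$ ($m = 2 + 6857525 = 6857527$)
$C{\left(j \right)} = \frac{619}{2 j}$
$\frac{1}{m + \left(C{\left(-1753 \right)} - J{\left(1119 \right)}\right)} = \frac{1}{6857527 + \left(\frac{619}{2 \left(-1753\right)} - -1126\right)} = \frac{1}{6857527 + \left(\frac{619}{2} \left(- \frac{1}{1753}\right) + 1126\right)} = \frac{1}{6857527 + \left(- \frac{619}{3506} + 1126\right)} = \frac{1}{6857527 + \frac{3947137}{3506}} = \frac{1}{\frac{24046436799}{3506}} = \frac{3506}{24046436799}$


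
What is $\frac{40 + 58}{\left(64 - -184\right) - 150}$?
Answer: $1$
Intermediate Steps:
$\frac{40 + 58}{\left(64 - -184\right) - 150} = \frac{98}{\left(64 + 184\right) - 150} = \frac{98}{248 - 150} = \frac{98}{98} = 98 \cdot \frac{1}{98} = 1$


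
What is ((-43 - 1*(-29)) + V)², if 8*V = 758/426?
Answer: 551169529/2903616 ≈ 189.82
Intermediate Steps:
V = 379/1704 (V = (758/426)/8 = (758*(1/426))/8 = (⅛)*(379/213) = 379/1704 ≈ 0.22242)
((-43 - 1*(-29)) + V)² = ((-43 - 1*(-29)) + 379/1704)² = ((-43 + 29) + 379/1704)² = (-14 + 379/1704)² = (-23477/1704)² = 551169529/2903616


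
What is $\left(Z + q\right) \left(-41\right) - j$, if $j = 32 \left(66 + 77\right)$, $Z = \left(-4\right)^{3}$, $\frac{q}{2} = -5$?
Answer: $-1542$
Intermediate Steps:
$q = -10$ ($q = 2 \left(-5\right) = -10$)
$Z = -64$
$j = 4576$ ($j = 32 \cdot 143 = 4576$)
$\left(Z + q\right) \left(-41\right) - j = \left(-64 - 10\right) \left(-41\right) - 4576 = \left(-74\right) \left(-41\right) - 4576 = 3034 - 4576 = -1542$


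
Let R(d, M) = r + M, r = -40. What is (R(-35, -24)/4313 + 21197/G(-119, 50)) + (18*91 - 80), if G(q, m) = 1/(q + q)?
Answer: -21751873728/4313 ≈ -5.0433e+6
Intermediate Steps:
G(q, m) = 1/(2*q)
R(d, M) = -40 + M
(R(-35, -24)/4313 + 21197/G(-119, 50)) + (18*91 - 80) = ((-40 - 24)/4313 + 21197/(((½)/(-119)))) + (18*91 - 80) = (-64*1/4313 + 21197/(((½)*(-1/119)))) + (1638 - 80) = (-64/4313 + 21197/(-1/238)) + 1558 = (-64/4313 + 21197*(-238)) + 1558 = (-64/4313 - 5044886) + 1558 = -21758593382/4313 + 1558 = -21751873728/4313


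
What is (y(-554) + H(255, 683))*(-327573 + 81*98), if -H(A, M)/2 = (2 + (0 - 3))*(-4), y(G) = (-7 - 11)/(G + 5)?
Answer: 155342610/61 ≈ 2.5466e+6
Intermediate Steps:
y(G) = -18/(5 + G)
H(A, M) = -8 (H(A, M) = -2*(2 + (0 - 3))*(-4) = -2*(2 - 3)*(-4) = -(-2)*(-4) = -2*4 = -8)
(y(-554) + H(255, 683))*(-327573 + 81*98) = (-18/(5 - 554) - 8)*(-327573 + 81*98) = (-18/(-549) - 8)*(-327573 + 7938) = (-18*(-1/549) - 8)*(-319635) = (2/61 - 8)*(-319635) = -486/61*(-319635) = 155342610/61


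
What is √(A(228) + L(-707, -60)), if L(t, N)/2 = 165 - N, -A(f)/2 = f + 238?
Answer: I*√482 ≈ 21.954*I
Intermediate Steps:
A(f) = -476 - 2*f (A(f) = -2*(f + 238) = -2*(238 + f) = -476 - 2*f)
L(t, N) = 330 - 2*N (L(t, N) = 2*(165 - N) = 330 - 2*N)
√(A(228) + L(-707, -60)) = √((-476 - 2*228) + (330 - 2*(-60))) = √((-476 - 456) + (330 + 120)) = √(-932 + 450) = √(-482) = I*√482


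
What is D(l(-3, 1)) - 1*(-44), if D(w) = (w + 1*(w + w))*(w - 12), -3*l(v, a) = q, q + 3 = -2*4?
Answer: -143/3 ≈ -47.667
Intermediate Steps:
q = -11 (q = -3 - 2*4 = -3 - 8 = -11)
l(v, a) = 11/3 (l(v, a) = -1/3*(-11) = 11/3)
D(w) = 3*w*(-12 + w) (D(w) = (w + 1*(2*w))*(-12 + w) = (w + 2*w)*(-12 + w) = (3*w)*(-12 + w) = 3*w*(-12 + w))
D(l(-3, 1)) - 1*(-44) = 3*(11/3)*(-12 + 11/3) - 1*(-44) = 3*(11/3)*(-25/3) + 44 = -275/3 + 44 = -143/3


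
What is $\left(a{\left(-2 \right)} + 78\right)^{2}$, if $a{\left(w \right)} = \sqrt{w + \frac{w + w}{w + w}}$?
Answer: $\left(78 + i\right)^{2} \approx 6083.0 + 156.0 i$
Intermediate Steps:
$a{\left(w \right)} = \sqrt{1 + w}$ ($a{\left(w \right)} = \sqrt{w + \frac{2 w}{2 w}} = \sqrt{w + 2 w \frac{1}{2 w}} = \sqrt{w + 1} = \sqrt{1 + w}$)
$\left(a{\left(-2 \right)} + 78\right)^{2} = \left(\sqrt{1 - 2} + 78\right)^{2} = \left(\sqrt{-1} + 78\right)^{2} = \left(i + 78\right)^{2} = \left(78 + i\right)^{2}$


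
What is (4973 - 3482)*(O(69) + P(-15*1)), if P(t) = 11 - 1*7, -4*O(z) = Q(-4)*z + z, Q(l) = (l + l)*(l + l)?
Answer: -6663279/4 ≈ -1.6658e+6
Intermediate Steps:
Q(l) = 4*l**2 (Q(l) = (2*l)*(2*l) = 4*l**2)
O(z) = -65*z/4 (O(z) = -((4*(-4)**2)*z + z)/4 = -((4*16)*z + z)/4 = -(64*z + z)/4 = -65*z/4)
P(t) = 4 (P(t) = 11 - 7 = 4)
(4973 - 3482)*(O(69) + P(-15*1)) = (4973 - 3482)*(-65/4*69 + 4) = 1491*(-4485/4 + 4) = 1491*(-4469/4) = -6663279/4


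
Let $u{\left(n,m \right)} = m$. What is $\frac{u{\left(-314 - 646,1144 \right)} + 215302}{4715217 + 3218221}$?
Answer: $\frac{108223}{3966719} \approx 0.027283$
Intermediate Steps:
$\frac{u{\left(-314 - 646,1144 \right)} + 215302}{4715217 + 3218221} = \frac{1144 + 215302}{4715217 + 3218221} = \frac{216446}{7933438} = 216446 \cdot \frac{1}{7933438} = \frac{108223}{3966719}$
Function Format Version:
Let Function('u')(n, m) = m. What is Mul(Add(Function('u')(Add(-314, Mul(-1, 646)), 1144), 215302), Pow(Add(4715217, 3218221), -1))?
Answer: Rational(108223, 3966719) ≈ 0.027283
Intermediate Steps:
Mul(Add(Function('u')(Add(-314, Mul(-1, 646)), 1144), 215302), Pow(Add(4715217, 3218221), -1)) = Mul(Add(1144, 215302), Pow(Add(4715217, 3218221), -1)) = Mul(216446, Pow(7933438, -1)) = Mul(216446, Rational(1, 7933438)) = Rational(108223, 3966719)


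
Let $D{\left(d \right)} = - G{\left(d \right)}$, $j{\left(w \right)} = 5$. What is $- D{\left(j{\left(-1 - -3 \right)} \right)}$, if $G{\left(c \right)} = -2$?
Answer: $-2$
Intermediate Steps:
$D{\left(d \right)} = 2$ ($D{\left(d \right)} = \left(-1\right) \left(-2\right) = 2$)
$- D{\left(j{\left(-1 - -3 \right)} \right)} = \left(-1\right) 2 = -2$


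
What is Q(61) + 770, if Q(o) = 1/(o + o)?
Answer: 93941/122 ≈ 770.01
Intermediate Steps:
Q(o) = 1/(2*o)
Q(61) + 770 = (½)/61 + 770 = (½)*(1/61) + 770 = 1/122 + 770 = 93941/122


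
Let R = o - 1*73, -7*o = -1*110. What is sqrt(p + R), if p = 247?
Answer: 4*sqrt(581)/7 ≈ 13.774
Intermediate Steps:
o = 110/7 (o = -(-1)*110/7 = -1/7*(-110) = 110/7 ≈ 15.714)
R = -401/7 (R = 110/7 - 1*73 = 110/7 - 73 = -401/7 ≈ -57.286)
sqrt(p + R) = sqrt(247 - 401/7) = sqrt(1328/7) = 4*sqrt(581)/7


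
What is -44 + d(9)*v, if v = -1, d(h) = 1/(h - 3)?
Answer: -265/6 ≈ -44.167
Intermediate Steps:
d(h) = 1/(-3 + h)
-44 + d(9)*v = -44 - 1/(-3 + 9) = -44 - 1/6 = -44 + (⅙)*(-1) = -44 - ⅙ = -265/6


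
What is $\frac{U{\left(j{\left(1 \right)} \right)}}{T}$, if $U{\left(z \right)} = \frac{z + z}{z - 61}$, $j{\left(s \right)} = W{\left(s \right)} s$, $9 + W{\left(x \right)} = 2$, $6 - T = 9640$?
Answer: $- \frac{7}{327556} \approx -2.137 \cdot 10^{-5}$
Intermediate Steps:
$T = -9634$ ($T = 6 - 9640 = -9634$)
$W{\left(x \right)} = -7$ ($W{\left(x \right)} = -9 + 2 = -7$)
$j{\left(s \right)} = - 7 s$
$U{\left(z \right)} = \frac{2 z}{-61 + z}$
$\frac{U{\left(j{\left(1 \right)} \right)}}{T} = \frac{2 \left(\left(-7\right) 1\right) \frac{1}{-61 - 7}}{-9634} = 2 \left(-7\right) \frac{1}{-61 - 7} \left(- \frac{1}{9634}\right) = 2 \left(-7\right) \frac{1}{-68} \left(- \frac{1}{9634}\right) = 2 \left(-7\right) \left(- \frac{1}{68}\right) \left(- \frac{1}{9634}\right) = \frac{7}{34} \left(- \frac{1}{9634}\right) = - \frac{7}{327556}$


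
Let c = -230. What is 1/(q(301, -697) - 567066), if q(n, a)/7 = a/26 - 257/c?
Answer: -1495/848032519 ≈ -1.7629e-6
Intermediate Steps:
q(n, a) = 1799/230 + 7*a/26 (q(n, a) = 7*(a/26 - 257/(-230)) = 7*(a*(1/26) - 257*(-1/230)) = 7*(a/26 + 257/230) = 7*(257/230 + a/26) = 1799/230 + 7*a/26)
1/(q(301, -697) - 567066) = 1/((1799/230 + (7/26)*(-697)) - 567066) = 1/((1799/230 - 4879/26) - 567066) = 1/(-268849/1495 - 567066) = 1/(-848032519/1495) = -1495/848032519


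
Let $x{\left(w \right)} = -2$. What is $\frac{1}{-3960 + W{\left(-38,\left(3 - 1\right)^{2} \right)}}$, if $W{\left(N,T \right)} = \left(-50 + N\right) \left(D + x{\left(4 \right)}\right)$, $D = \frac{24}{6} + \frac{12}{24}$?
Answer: $- \frac{1}{4180} \approx -0.00023923$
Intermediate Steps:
$D = \frac{9}{2}$ ($D = 24 \cdot \frac{1}{6} + 12 \cdot \frac{1}{24} = 4 + \frac{1}{2} = \frac{9}{2} \approx 4.5$)
$W{\left(N,T \right)} = -125 + \frac{5 N}{2}$ ($W{\left(N,T \right)} = \left(-50 + N\right) \left(\frac{9}{2} - 2\right) = \left(-50 + N\right) \frac{5}{2} = -125 + \frac{5 N}{2}$)
$\frac{1}{-3960 + W{\left(-38,\left(3 - 1\right)^{2} \right)}} = \frac{1}{-3960 + \left(-125 + \frac{5}{2} \left(-38\right)\right)} = \frac{1}{-3960 - 220} = \frac{1}{-4180} = - \frac{1}{4180}$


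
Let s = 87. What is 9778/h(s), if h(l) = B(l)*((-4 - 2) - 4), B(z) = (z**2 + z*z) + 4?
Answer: -4889/75710 ≈ -0.064575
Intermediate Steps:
B(z) = 4 + 2*z**2 (B(z) = (z**2 + z**2) + 4 = 2*z**2 + 4 = 4 + 2*z**2)
h(l) = -40 - 20*l**2 (h(l) = (4 + 2*l**2)*((-4 - 2) - 4) = (4 + 2*l**2)*(-6 - 4) = (4 + 2*l**2)*(-10) = -40 - 20*l**2)
9778/h(s) = 9778/(-40 - 20*87**2) = 9778/(-40 - 20*7569) = 9778/(-40 - 151380) = 9778/(-151420) = 9778*(-1/151420) = -4889/75710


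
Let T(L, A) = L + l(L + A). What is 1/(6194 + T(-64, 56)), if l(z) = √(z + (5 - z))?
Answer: 1226/7515379 - √5/37576895 ≈ 0.00016307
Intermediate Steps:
l(z) = √5
T(L, A) = L + √5
1/(6194 + T(-64, 56)) = 1/(6194 + (-64 + √5)) = 1/(6130 + √5)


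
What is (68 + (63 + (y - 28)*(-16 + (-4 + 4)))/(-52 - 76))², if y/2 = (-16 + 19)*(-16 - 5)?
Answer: 38155329/16384 ≈ 2328.8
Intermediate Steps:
y = -126 (y = 2*((-16 + 19)*(-16 - 5)) = 2*(3*(-21)) = 2*(-63) = -126)
(68 + (63 + (y - 28)*(-16 + (-4 + 4)))/(-52 - 76))² = (68 + (63 + (-126 - 28)*(-16 + (-4 + 4)))/(-52 - 76))² = (68 + (63 - 154*(-16 + 0))/(-128))² = (68 + (63 - 154*(-16))*(-1/128))² = (68 + (63 + 2464)*(-1/128))² = (68 + 2527*(-1/128))² = (68 - 2527/128)² = (6177/128)² = 38155329/16384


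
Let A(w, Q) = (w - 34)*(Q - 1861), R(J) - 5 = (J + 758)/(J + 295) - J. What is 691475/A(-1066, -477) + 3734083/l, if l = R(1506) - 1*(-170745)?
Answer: 175063386858937/7839121788344 ≈ 22.332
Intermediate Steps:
R(J) = 5 - J + (758 + J)/(295 + J) (R(J) = 5 + ((J + 758)/(J + 295) - J) = 5 + ((758 + J)/(295 + J) - J) = 5 + (-J + (758 + J)/(295 + J)) = 5 - J + (758 + J)/(295 + J))
l = 304810708/1801 (l = (2233 - 1*1506**2 - 289*1506)/(295 + 1506) - 1*(-170745) = (2233 - 1*2268036 - 435234)/1801 + 170745 = (2233 - 2268036 - 435234)/1801 + 170745 = (1/1801)*(-2701037) + 170745 = -2701037/1801 + 170745 = 304810708/1801 ≈ 1.6925e+5)
A(w, Q) = (-1861 + Q)*(-34 + w) (A(w, Q) = (-34 + w)*(-1861 + Q) = (-1861 + Q)*(-34 + w))
691475/A(-1066, -477) + 3734083/l = 691475/(63274 - 1861*(-1066) - 34*(-477) - 477*(-1066)) + 3734083/(304810708/1801) = 691475/(63274 + 1983826 + 16218 + 508482) + 3734083*(1801/304810708) = 691475/2571800 + 6725083483/304810708 = 691475*(1/2571800) + 6725083483/304810708 = 27659/102872 + 6725083483/304810708 = 175063386858937/7839121788344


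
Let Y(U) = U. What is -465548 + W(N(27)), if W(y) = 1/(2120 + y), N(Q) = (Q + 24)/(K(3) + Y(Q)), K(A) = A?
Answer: -9877531906/21217 ≈ -4.6555e+5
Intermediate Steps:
N(Q) = (24 + Q)/(3 + Q) (N(Q) = (Q + 24)/(3 + Q) = (24 + Q)/(3 + Q))
-465548 + W(N(27)) = -465548 + 1/(2120 + (24 + 27)/(3 + 27)) = -465548 + 1/(2120 + 51/30) = -465548 + 1/(2120 + (1/30)*51) = -465548 + 1/(2120 + 17/10) = -465548 + 1/(21217/10) = -465548 + 10/21217 = -9877531906/21217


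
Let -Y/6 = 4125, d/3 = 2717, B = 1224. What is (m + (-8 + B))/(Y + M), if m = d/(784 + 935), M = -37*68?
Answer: -699485/15623418 ≈ -0.044772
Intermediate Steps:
d = 8151 (d = 3*2717 = 8151)
Y = -24750 (Y = -6*4125 = -24750)
M = -2516
m = 2717/573 (m = 8151/(784 + 935) = 8151/1719 = 8151*(1/1719) = 2717/573 ≈ 4.7417)
(m + (-8 + B))/(Y + M) = (2717/573 + (-8 + 1224))/(-24750 - 2516) = (2717/573 + 1216)/(-27266) = (699485/573)*(-1/27266) = -699485/15623418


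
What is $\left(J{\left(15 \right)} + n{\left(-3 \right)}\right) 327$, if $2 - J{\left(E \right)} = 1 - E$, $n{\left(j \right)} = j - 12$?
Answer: $327$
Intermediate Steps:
$n{\left(j \right)} = -12 + j$ ($n{\left(j \right)} = j - 12 = -12 + j$)
$J{\left(E \right)} = 1 + E$ ($J{\left(E \right)} = 2 - \left(1 - E\right) = 2 + \left(-1 + E\right) = 1 + E$)
$\left(J{\left(15 \right)} + n{\left(-3 \right)}\right) 327 = \left(\left(1 + 15\right) - 15\right) 327 = \left(16 - 15\right) 327 = 1 \cdot 327 = 327$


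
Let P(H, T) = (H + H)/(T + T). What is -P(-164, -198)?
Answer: -82/99 ≈ -0.82828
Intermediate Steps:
P(H, T) = H/T (P(H, T) = (2*H)/((2*T)) = (2*H)*(1/(2*T)) = H/T)
-P(-164, -198) = -(-164)/(-198) = -(-164)*(-1)/198 = -1*82/99 = -82/99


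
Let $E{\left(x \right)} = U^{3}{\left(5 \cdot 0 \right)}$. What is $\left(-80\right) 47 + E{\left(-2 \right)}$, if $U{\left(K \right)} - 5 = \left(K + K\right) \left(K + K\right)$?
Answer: $-3635$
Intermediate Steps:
$U{\left(K \right)} = 5 + 4 K^{2}$ ($U{\left(K \right)} = 5 + \left(K + K\right) \left(K + K\right) = 5 + 2 K 2 K = 5 + 4 K^{2}$)
$E{\left(x \right)} = 125$ ($E{\left(x \right)} = \left(5 + 4 \left(5 \cdot 0\right)^{2}\right)^{3} = \left(5 + 4 \cdot 0^{2}\right)^{3} = \left(5 + 4 \cdot 0\right)^{3} = \left(5 + 0\right)^{3} = 5^{3} = 125$)
$\left(-80\right) 47 + E{\left(-2 \right)} = \left(-80\right) 47 + 125 = -3760 + 125 = -3635$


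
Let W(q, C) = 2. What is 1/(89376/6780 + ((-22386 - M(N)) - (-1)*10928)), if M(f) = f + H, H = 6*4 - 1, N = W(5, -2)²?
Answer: -565/6481577 ≈ -8.7170e-5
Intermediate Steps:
N = 4 (N = 2² = 4)
H = 23 (H = 24 - 1 = 23)
M(f) = 23 + f (M(f) = f + 23 = 23 + f)
1/(89376/6780 + ((-22386 - M(N)) - (-1)*10928)) = 1/(89376/6780 + ((-22386 - (23 + 4)) - (-1)*10928)) = 1/(89376*(1/6780) + ((-22386 - 1*27) - 1*(-10928))) = 1/(7448/565 + ((-22386 - 27) + 10928)) = 1/(7448/565 + (-22413 + 10928)) = 1/(7448/565 - 11485) = 1/(-6481577/565) = -565/6481577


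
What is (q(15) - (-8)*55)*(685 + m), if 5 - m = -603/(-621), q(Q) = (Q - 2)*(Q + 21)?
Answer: 43169044/69 ≈ 6.2564e+5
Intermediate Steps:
q(Q) = (-2 + Q)*(21 + Q)
m = 278/69 (m = 5 - (-603)/(-621) = 5 - (-603)*(-1)/621 = 5 - 1*67/69 = 5 - 67/69 = 278/69 ≈ 4.0290)
(q(15) - (-8)*55)*(685 + m) = ((-42 + 15² + 19*15) - (-8)*55)*(685 + 278/69) = ((-42 + 225 + 285) - 1*(-440))*(47543/69) = (468 + 440)*(47543/69) = 908*(47543/69) = 43169044/69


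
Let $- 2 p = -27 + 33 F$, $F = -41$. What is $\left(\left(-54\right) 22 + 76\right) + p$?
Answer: $-422$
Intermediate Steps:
$p = 690$ ($p = - \frac{-27 + 33 \left(-41\right)}{2} = - \frac{-27 - 1353}{2} = \left(- \frac{1}{2}\right) \left(-1380\right) = 690$)
$\left(\left(-54\right) 22 + 76\right) + p = \left(\left(-54\right) 22 + 76\right) + 690 = \left(-1188 + 76\right) + 690 = -1112 + 690 = -422$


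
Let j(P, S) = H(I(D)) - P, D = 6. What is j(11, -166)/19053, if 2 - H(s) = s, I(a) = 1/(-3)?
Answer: -26/57159 ≈ -0.00045487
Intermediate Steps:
I(a) = -1/3
H(s) = 2 - s
j(P, S) = 7/3 - P (j(P, S) = (2 - 1*(-1/3)) - P = (2 + 1/3) - P = 7/3 - P)
j(11, -166)/19053 = (7/3 - 1*11)/19053 = (7/3 - 11)*(1/19053) = -26/3*1/19053 = -26/57159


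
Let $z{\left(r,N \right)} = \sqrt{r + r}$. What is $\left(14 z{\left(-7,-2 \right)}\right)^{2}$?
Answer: $-2744$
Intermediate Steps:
$z{\left(r,N \right)} = \sqrt{2} \sqrt{r}$ ($z{\left(r,N \right)} = \sqrt{2 r} = \sqrt{2} \sqrt{r}$)
$\left(14 z{\left(-7,-2 \right)}\right)^{2} = \left(14 \sqrt{2} \sqrt{-7}\right)^{2} = \left(14 \sqrt{2} i \sqrt{7}\right)^{2} = \left(14 i \sqrt{14}\right)^{2} = -2744$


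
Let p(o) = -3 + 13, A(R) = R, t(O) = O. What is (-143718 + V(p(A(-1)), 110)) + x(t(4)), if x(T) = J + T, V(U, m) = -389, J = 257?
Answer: -143846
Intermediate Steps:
p(o) = 10
x(T) = 257 + T
(-143718 + V(p(A(-1)), 110)) + x(t(4)) = (-143718 - 389) + (257 + 4) = -144107 + 261 = -143846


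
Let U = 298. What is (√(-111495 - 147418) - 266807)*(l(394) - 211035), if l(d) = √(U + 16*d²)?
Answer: (211035 - √2484074)*(266807 - I*√258913) ≈ 5.5885e+10 - 1.0658e+8*I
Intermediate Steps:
l(d) = √(298 + 16*d²)
(√(-111495 - 147418) - 266807)*(l(394) - 211035) = (√(-111495 - 147418) - 266807)*(√(298 + 16*394²) - 211035) = (√(-258913) - 266807)*(√(298 + 16*155236) - 211035) = (I*√258913 - 266807)*(√(298 + 2483776) - 211035) = (-266807 + I*√258913)*(√2484074 - 211035) = (-266807 + I*√258913)*(-211035 + √2484074)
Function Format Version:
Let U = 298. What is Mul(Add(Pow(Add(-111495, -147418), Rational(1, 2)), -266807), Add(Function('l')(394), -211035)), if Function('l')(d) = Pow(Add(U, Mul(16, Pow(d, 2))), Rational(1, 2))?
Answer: Mul(Add(211035, Mul(-1, Pow(2484074, Rational(1, 2)))), Add(266807, Mul(-1, I, Pow(258913, Rational(1, 2))))) ≈ Add(5.5885e+10, Mul(-1.0658e+8, I))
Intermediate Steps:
Function('l')(d) = Pow(Add(298, Mul(16, Pow(d, 2))), Rational(1, 2))
Mul(Add(Pow(Add(-111495, -147418), Rational(1, 2)), -266807), Add(Function('l')(394), -211035)) = Mul(Add(Pow(Add(-111495, -147418), Rational(1, 2)), -266807), Add(Pow(Add(298, Mul(16, Pow(394, 2))), Rational(1, 2)), -211035)) = Mul(Add(Pow(-258913, Rational(1, 2)), -266807), Add(Pow(Add(298, Mul(16, 155236)), Rational(1, 2)), -211035)) = Mul(Add(Mul(I, Pow(258913, Rational(1, 2))), -266807), Add(Pow(Add(298, 2483776), Rational(1, 2)), -211035)) = Mul(Add(-266807, Mul(I, Pow(258913, Rational(1, 2)))), Add(Pow(2484074, Rational(1, 2)), -211035)) = Mul(Add(-266807, Mul(I, Pow(258913, Rational(1, 2)))), Add(-211035, Pow(2484074, Rational(1, 2))))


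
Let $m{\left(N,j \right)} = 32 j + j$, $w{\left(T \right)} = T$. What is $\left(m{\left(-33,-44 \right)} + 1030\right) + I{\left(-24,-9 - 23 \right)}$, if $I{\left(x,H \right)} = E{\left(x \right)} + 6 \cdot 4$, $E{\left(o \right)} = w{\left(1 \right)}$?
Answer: $-397$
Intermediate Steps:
$E{\left(o \right)} = 1$
$m{\left(N,j \right)} = 33 j$
$I{\left(x,H \right)} = 25$ ($I{\left(x,H \right)} = 1 + 6 \cdot 4 = 1 + 24 = 25$)
$\left(m{\left(-33,-44 \right)} + 1030\right) + I{\left(-24,-9 - 23 \right)} = \left(33 \left(-44\right) + 1030\right) + 25 = \left(-1452 + 1030\right) + 25 = -422 + 25 = -397$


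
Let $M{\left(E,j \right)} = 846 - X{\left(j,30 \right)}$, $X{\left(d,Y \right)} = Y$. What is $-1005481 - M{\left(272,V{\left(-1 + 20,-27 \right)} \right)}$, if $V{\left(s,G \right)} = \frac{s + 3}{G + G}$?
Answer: $-1006297$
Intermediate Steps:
$V{\left(s,G \right)} = \frac{3 + s}{2 G}$
$M{\left(E,j \right)} = 816$ ($M{\left(E,j \right)} = 846 - 30 = 816$)
$-1005481 - M{\left(272,V{\left(-1 + 20,-27 \right)} \right)} = -1005481 - 816 = -1006297$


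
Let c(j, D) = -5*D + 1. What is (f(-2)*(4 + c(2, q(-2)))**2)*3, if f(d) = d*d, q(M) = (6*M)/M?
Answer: 7500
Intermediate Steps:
q(M) = 6
c(j, D) = 1 - 5*D
f(d) = d**2
(f(-2)*(4 + c(2, q(-2)))**2)*3 = ((-2)**2*(4 + (1 - 5*6))**2)*3 = (4*(4 + (1 - 30))**2)*3 = (4*(4 - 29)**2)*3 = (4*(-25)**2)*3 = (4*625)*3 = 2500*3 = 7500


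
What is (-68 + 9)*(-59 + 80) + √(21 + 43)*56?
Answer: -791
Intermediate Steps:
(-68 + 9)*(-59 + 80) + √(21 + 43)*56 = -59*21 + √64*56 = -1239 + 8*56 = -1239 + 448 = -791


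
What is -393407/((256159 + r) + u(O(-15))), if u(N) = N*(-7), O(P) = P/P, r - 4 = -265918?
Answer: 393407/9762 ≈ 40.300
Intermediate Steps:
r = -265914 (r = 4 - 265918 = -265914)
O(P) = 1
u(N) = -7*N
-393407/((256159 + r) + u(O(-15))) = -393407/((256159 - 265914) - 7*1) = -393407/(-9755 - 7) = -393407/(-9762) = -393407*(-1/9762) = 393407/9762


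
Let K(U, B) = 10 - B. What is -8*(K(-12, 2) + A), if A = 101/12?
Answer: -394/3 ≈ -131.33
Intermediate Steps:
A = 101/12 (A = 101*(1/12) = 101/12 ≈ 8.4167)
-8*(K(-12, 2) + A) = -8*((10 - 1*2) + 101/12) = -8*((10 - 2) + 101/12) = -8*(8 + 101/12) = -8*197/12 = -394/3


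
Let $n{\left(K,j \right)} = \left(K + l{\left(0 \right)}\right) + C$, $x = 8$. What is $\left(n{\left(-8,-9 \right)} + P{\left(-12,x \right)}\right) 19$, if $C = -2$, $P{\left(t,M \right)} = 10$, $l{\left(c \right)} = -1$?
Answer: $-19$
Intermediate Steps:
$n{\left(K,j \right)} = -3 + K$ ($n{\left(K,j \right)} = \left(K - 1\right) - 2 = \left(-1 + K\right) - 2 = -3 + K$)
$\left(n{\left(-8,-9 \right)} + P{\left(-12,x \right)}\right) 19 = \left(\left(-3 - 8\right) + 10\right) 19 = \left(-11 + 10\right) 19 = \left(-1\right) 19 = -19$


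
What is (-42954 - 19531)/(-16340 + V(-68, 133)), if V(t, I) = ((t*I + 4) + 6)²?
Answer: -62485/81596816 ≈ -0.00076578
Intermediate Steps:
V(t, I) = (10 + I*t)² (V(t, I) = ((I*t + 4) + 6)² = ((4 + I*t) + 6)² = (10 + I*t)²)
(-42954 - 19531)/(-16340 + V(-68, 133)) = (-42954 - 19531)/(-16340 + (10 + 133*(-68))²) = -62485/(-16340 + (10 - 9044)²) = -62485/(-16340 + (-9034)²) = -62485/(-16340 + 81613156) = -62485/81596816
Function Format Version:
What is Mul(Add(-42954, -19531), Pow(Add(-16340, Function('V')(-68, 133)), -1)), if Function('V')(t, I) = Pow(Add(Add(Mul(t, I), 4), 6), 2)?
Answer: Rational(-62485, 81596816) ≈ -0.00076578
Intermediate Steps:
Function('V')(t, I) = Pow(Add(10, Mul(I, t)), 2) (Function('V')(t, I) = Pow(Add(Add(Mul(I, t), 4), 6), 2) = Pow(Add(Add(4, Mul(I, t)), 6), 2) = Pow(Add(10, Mul(I, t)), 2))
Mul(Add(-42954, -19531), Pow(Add(-16340, Function('V')(-68, 133)), -1)) = Mul(Add(-42954, -19531), Pow(Add(-16340, Pow(Add(10, Mul(133, -68)), 2)), -1)) = Mul(-62485, Pow(Add(-16340, Pow(Add(10, -9044), 2)), -1)) = Mul(-62485, Pow(Add(-16340, Pow(-9034, 2)), -1)) = Mul(-62485, Pow(Add(-16340, 81613156), -1)) = Mul(-62485, Pow(81596816, -1)) = Mul(-62485, Rational(1, 81596816)) = Rational(-62485, 81596816)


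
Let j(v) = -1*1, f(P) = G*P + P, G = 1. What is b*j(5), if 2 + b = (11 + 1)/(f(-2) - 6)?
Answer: 16/5 ≈ 3.2000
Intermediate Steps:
f(P) = 2*P (f(P) = 1*P + P = P + P = 2*P)
j(v) = -1
b = -16/5 (b = -2 + (11 + 1)/(2*(-2) - 6) = -2 + 12/(-4 - 6) = -2 + 12/(-10) = -2 + 12*(-1/10) = -2 - 6/5 = -16/5 ≈ -3.2000)
b*j(5) = -16/5*(-1) = 16/5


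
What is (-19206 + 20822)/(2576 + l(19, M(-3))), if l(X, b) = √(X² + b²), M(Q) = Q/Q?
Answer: 2081408/3317707 - 808*√362/3317707 ≈ 0.62273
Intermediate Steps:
M(Q) = 1
(-19206 + 20822)/(2576 + l(19, M(-3))) = (-19206 + 20822)/(2576 + √(19² + 1²)) = 1616/(2576 + √(361 + 1)) = 1616/(2576 + √362)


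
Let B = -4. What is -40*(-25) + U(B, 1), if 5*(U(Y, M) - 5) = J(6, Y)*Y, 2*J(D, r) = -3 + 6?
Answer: 5019/5 ≈ 1003.8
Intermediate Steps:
J(D, r) = 3/2 (J(D, r) = (-3 + 6)/2 = (1/2)*3 = 3/2)
U(Y, M) = 5 + 3*Y/10 (U(Y, M) = 5 + (3*Y/2)/5 = 5 + 3*Y/10)
-40*(-25) + U(B, 1) = -40*(-25) + (5 + (3/10)*(-4)) = 1000 + (5 - 6/5) = 1000 + 19/5 = 5019/5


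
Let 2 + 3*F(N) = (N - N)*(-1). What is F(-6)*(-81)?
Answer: 54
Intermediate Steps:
F(N) = -2/3 (F(N) = -2/3 + ((N - N)*(-1))/3 = -2/3 + (0*(-1))/3 = -2/3 + (1/3)*0 = -2/3 + 0 = -2/3)
F(-6)*(-81) = -2/3*(-81) = 54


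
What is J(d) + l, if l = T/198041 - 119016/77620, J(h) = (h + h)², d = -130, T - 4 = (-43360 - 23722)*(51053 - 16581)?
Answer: 214906828552586/3842985605 ≈ 55922.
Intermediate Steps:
T = -2312450700 (T = 4 + (-43360 - 23722)*(51053 - 16581) = 4 - 67082*34472 = 4 - 2312450704 = -2312450700)
J(h) = 4*h² (J(h) = (2*h)² = 4*h²)
l = -44878998345414/3842985605 (l = -2312450700/198041 - 119016/77620 = -2312450700*1/198041 - 119016*1/77620 = -2312450700/198041 - 29754/19405 = -44878998345414/3842985605 ≈ -11678.)
J(d) + l = 4*(-130)² - 44878998345414/3842985605 = 4*16900 - 44878998345414/3842985605 = 67600 - 44878998345414/3842985605 = 214906828552586/3842985605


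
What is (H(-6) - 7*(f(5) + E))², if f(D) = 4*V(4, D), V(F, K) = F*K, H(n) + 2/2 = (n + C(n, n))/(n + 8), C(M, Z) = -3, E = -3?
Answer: 1185921/4 ≈ 2.9648e+5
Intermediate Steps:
H(n) = -1 + (-3 + n)/(8 + n) (H(n) = -1 + (n - 3)/(n + 8) = -1 + (-3 + n)/(8 + n))
f(D) = 16*D (f(D) = 4*(4*D) = 16*D)
(H(-6) - 7*(f(5) + E))² = (-11/(8 - 6) - 7*(16*5 - 3))² = (-11/2 - 7*(80 - 3))² = (-11*½ - 7*77)² = (-11/2 - 539)² = (-1089/2)² = 1185921/4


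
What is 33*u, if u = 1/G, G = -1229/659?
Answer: -21747/1229 ≈ -17.695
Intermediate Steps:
G = -1229/659 (G = -1229*1/659 = -1229/659 ≈ -1.8649)
u = -659/1229 (u = 1/(-1229/659) = -659/1229 ≈ -0.53621)
33*u = 33*(-659/1229) = -21747/1229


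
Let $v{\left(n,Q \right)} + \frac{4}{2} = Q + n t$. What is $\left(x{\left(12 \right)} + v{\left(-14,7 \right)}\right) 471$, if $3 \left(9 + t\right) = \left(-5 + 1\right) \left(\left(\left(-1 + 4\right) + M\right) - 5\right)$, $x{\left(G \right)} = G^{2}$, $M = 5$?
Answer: $155901$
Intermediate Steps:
$t = -13$ ($t = -9 + \frac{\left(-5 + 1\right) \left(\left(\left(-1 + 4\right) + 5\right) - 5\right)}{3} = -9 + \frac{\left(-4\right) \left(\left(3 + 5\right) - 5\right)}{3} = -9 + \frac{\left(-4\right) \left(8 - 5\right)}{3} = -9 + \frac{\left(-4\right) 3}{3} = -9 + \frac{1}{3} \left(-12\right) = -9 - 4 = -13$)
$v{\left(n,Q \right)} = -2 + Q - 13 n$ ($v{\left(n,Q \right)} = -2 + \left(Q + n \left(-13\right)\right) = -2 + \left(Q - 13 n\right) = -2 + Q - 13 n$)
$\left(x{\left(12 \right)} + v{\left(-14,7 \right)}\right) 471 = \left(12^{2} - -187\right) 471 = \left(144 + \left(-2 + 7 + 182\right)\right) 471 = \left(144 + 187\right) 471 = 331 \cdot 471 = 155901$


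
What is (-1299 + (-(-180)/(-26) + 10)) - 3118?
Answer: -57381/13 ≈ -4413.9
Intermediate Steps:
(-1299 + (-(-180)/(-26) + 10)) - 3118 = (-1299 + (-(-180)*(-1)/26 + 10)) - 3118 = (-1299 + (-9*10/13 + 10)) - 3118 = (-1299 + (-90/13 + 10)) - 3118 = (-1299 + 40/13) - 3118 = -16847/13 - 3118 = -57381/13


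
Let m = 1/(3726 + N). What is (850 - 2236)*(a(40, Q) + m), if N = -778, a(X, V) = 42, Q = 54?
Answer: -7800471/134 ≈ -58213.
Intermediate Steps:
m = 1/2948 (m = 1/(3726 - 778) = 1/2948 ≈ 0.00033921)
(850 - 2236)*(a(40, Q) + m) = (850 - 2236)*(42 + 1/2948) = -1386*123817/2948 = -7800471/134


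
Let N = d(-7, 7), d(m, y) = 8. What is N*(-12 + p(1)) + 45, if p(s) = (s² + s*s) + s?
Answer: -27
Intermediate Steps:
p(s) = s + 2*s² (p(s) = (s² + s²) + s = 2*s² + s = s + 2*s²)
N = 8
N*(-12 + p(1)) + 45 = 8*(-12 + 1*(1 + 2*1)) + 45 = 8*(-12 + 1*(1 + 2)) + 45 = 8*(-12 + 1*3) + 45 = 8*(-12 + 3) + 45 = 8*(-9) + 45 = -72 + 45 = -27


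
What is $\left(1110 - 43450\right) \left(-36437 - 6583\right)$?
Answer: $1821466800$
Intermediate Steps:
$\left(1110 - 43450\right) \left(-36437 - 6583\right) = \left(-42340\right) \left(-43020\right) = 1821466800$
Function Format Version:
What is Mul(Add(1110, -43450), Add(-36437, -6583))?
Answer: 1821466800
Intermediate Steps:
Mul(Add(1110, -43450), Add(-36437, -6583)) = Mul(-42340, -43020) = 1821466800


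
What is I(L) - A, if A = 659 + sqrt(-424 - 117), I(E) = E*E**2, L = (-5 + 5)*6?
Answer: -659 - I*sqrt(541) ≈ -659.0 - 23.259*I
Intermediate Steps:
L = 0 (L = 0*6 = 0)
I(E) = E**3
A = 659 + I*sqrt(541) (A = 659 + sqrt(-541) = 659 + I*sqrt(541) ≈ 659.0 + 23.259*I)
I(L) - A = 0**3 - (659 + I*sqrt(541)) = 0 + (-659 - I*sqrt(541)) = -659 - I*sqrt(541)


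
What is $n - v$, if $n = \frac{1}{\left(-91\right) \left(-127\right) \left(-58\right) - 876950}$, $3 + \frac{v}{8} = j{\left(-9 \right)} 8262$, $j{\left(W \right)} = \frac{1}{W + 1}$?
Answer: $\frac{12820563215}{1547256} \approx 8286.0$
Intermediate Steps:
$j{\left(W \right)} = \frac{1}{1 + W}$
$v = -8286$ ($v = -24 + 8 \frac{1}{1 - 9} \cdot 8262 = -24 + 8 \frac{1}{-8} \cdot 8262 = -24 + 8 \left(\left(- \frac{1}{8}\right) 8262\right) = -24 + 8 \left(- \frac{4131}{4}\right) = -24 - 8262 = -8286$)
$n = - \frac{1}{1547256}$ ($n = \frac{1}{11557 \left(-58\right) - 876950} = \frac{1}{-670306 - 876950} = \frac{1}{-1547256} = - \frac{1}{1547256} \approx -6.4631 \cdot 10^{-7}$)
$n - v = - \frac{1}{1547256} - -8286 = - \frac{1}{1547256} + 8286 = \frac{12820563215}{1547256}$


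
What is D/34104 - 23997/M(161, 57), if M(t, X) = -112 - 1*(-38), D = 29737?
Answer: 410297113/1261848 ≈ 325.16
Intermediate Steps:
M(t, X) = -74 (M(t, X) = -112 + 38 = -74)
D/34104 - 23997/M(161, 57) = 29737/34104 - 23997/(-74) = 29737*(1/34104) - 23997*(-1/74) = 29737/34104 + 23997/74 = 410297113/1261848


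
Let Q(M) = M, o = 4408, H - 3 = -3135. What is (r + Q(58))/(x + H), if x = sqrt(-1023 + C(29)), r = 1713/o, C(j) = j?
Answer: -6949179/372795884 - 257377*I*sqrt(994)/43244322544 ≈ -0.018641 - 0.00018764*I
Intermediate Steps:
H = -3132 (H = 3 - 3135 = -3132)
r = 1713/4408 ≈ 0.38861
x = I*sqrt(994) (x = sqrt(-1023 + 29) = sqrt(-994) = I*sqrt(994) ≈ 31.528*I)
(r + Q(58))/(x + H) = (1713/4408 + 58)/(I*sqrt(994) - 3132) = 257377/(4408*(-3132 + I*sqrt(994)))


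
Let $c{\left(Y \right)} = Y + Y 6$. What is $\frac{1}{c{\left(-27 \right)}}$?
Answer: $- \frac{1}{189} \approx -0.005291$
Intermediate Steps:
$c{\left(Y \right)} = 7 Y$ ($c{\left(Y \right)} = Y + 6 Y = 7 Y$)
$\frac{1}{c{\left(-27 \right)}} = \frac{1}{7 \left(-27\right)} = \frac{1}{-189} = - \frac{1}{189}$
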